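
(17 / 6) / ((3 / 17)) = 289 / 18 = 16.06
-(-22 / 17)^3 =10648 / 4913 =2.17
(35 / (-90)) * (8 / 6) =-14 / 27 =-0.52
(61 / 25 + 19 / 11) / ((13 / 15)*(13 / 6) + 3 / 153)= 350676 / 159665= 2.20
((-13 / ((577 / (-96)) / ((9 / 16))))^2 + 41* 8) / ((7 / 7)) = 109693516 / 332929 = 329.48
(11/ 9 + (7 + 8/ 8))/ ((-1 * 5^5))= -83/ 28125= -0.00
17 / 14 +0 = 17 / 14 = 1.21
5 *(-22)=-110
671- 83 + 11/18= 10595/18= 588.61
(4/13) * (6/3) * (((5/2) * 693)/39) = 4620/169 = 27.34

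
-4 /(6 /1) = -0.67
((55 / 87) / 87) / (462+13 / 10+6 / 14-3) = 3850 / 244107819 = 0.00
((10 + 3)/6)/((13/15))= 5/2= 2.50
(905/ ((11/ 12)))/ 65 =2172/ 143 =15.19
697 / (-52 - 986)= -697 / 1038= -0.67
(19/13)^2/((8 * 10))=361/13520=0.03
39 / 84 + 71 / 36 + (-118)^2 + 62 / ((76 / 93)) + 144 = 16933127 / 1197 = 14146.30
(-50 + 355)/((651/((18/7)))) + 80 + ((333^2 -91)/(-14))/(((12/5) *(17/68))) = -59737865/4557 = -13109.03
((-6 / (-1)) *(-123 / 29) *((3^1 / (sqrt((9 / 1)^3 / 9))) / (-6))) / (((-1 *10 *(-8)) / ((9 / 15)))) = 123 / 11600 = 0.01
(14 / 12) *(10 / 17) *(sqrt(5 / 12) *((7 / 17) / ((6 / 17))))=245 *sqrt(15) / 1836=0.52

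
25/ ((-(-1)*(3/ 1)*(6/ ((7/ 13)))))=175/ 234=0.75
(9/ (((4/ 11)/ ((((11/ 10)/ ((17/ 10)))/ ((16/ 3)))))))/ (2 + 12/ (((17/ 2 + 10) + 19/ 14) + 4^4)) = 6308577/ 4293248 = 1.47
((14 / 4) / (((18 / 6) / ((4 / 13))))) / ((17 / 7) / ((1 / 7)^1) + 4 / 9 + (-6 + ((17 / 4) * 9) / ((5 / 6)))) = 420 / 67093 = 0.01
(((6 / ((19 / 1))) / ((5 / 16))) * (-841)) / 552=-3364 / 2185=-1.54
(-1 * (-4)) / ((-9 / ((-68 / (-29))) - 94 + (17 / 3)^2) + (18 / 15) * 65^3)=0.00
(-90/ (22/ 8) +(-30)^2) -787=883/ 11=80.27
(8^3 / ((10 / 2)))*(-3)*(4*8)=-9830.40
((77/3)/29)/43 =77/3741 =0.02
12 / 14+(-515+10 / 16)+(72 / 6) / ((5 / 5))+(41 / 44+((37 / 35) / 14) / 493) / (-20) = -501.56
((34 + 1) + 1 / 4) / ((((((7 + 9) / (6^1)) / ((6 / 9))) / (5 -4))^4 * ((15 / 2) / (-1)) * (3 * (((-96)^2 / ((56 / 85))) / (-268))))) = 22043 / 188006400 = 0.00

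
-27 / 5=-5.40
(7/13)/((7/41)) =3.15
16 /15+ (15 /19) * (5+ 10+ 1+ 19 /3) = 5329 /285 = 18.70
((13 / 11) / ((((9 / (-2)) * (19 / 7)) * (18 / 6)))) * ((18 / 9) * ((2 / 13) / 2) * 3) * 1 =-28 / 1881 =-0.01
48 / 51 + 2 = 50 / 17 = 2.94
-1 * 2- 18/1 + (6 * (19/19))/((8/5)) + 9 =-29/4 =-7.25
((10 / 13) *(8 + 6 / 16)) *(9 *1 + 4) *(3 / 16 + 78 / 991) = 1414035 / 63424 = 22.29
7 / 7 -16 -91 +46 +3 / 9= -179 / 3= -59.67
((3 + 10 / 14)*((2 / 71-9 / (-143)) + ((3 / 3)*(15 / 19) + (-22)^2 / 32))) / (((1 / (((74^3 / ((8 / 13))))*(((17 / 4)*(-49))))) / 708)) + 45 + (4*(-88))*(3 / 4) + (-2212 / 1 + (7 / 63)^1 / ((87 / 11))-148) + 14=-5771829724056.35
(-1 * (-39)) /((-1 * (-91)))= 0.43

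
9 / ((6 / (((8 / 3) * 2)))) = 8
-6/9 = -2/3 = -0.67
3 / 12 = 1 / 4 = 0.25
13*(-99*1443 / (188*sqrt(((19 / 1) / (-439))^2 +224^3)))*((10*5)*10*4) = -27176163300*sqrt(2166073033065) / 6787028836937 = -5893.12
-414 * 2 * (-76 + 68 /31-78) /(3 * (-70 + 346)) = 4706 /31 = 151.81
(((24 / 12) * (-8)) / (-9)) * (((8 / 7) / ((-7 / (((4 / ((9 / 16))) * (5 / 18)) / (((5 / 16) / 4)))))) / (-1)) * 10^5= 26214400000 / 35721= 733865.23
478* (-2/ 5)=-956/ 5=-191.20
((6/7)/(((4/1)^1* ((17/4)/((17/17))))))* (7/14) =0.03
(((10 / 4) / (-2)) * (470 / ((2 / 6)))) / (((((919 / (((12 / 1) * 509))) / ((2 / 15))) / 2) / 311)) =-892806360 / 919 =-971497.67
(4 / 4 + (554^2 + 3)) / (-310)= -30692 / 31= -990.06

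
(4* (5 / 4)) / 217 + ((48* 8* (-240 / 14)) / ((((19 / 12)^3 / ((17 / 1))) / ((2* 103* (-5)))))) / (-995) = -1234911006025 / 42313171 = -29185.03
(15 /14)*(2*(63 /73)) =135 /73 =1.85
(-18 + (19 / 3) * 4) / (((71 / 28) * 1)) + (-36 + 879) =180175 / 213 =845.89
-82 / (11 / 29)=-2378 / 11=-216.18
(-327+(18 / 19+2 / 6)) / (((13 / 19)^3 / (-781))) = 5234516606 / 6591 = 794191.57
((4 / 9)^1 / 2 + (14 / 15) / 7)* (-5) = -16 / 9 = -1.78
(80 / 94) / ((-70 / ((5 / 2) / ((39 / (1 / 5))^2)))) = -2 / 2502045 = -0.00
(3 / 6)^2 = 1 / 4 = 0.25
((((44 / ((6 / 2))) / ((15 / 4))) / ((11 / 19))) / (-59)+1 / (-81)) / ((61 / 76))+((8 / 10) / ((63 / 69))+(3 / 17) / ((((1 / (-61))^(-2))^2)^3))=5420363712080979857301069283 / 7547654580160057729116555105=0.72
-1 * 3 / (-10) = 3 / 10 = 0.30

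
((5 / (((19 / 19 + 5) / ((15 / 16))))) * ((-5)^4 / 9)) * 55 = 859375 / 288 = 2983.94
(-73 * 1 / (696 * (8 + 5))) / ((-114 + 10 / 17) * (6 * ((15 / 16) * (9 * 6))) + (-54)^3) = 1241 / 29519262864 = 0.00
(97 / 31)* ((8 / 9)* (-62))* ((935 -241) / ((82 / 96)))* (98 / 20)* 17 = -7177714432 / 615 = -11671080.38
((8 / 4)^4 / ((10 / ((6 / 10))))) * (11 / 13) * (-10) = -528 / 65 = -8.12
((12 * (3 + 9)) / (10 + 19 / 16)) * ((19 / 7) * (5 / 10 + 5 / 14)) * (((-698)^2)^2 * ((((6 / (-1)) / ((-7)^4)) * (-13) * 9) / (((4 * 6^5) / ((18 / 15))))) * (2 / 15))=5628463794350592 / 526479275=10690760.42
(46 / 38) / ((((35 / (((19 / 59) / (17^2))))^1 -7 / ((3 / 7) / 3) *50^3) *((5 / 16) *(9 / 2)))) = -0.00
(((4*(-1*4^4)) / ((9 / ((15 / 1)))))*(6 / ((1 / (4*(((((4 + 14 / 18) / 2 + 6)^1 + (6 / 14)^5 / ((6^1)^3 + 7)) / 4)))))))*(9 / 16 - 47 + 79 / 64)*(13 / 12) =425693627087300 / 101194947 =4206668.81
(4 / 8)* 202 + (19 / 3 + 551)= 1975 / 3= 658.33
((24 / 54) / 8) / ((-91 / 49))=-0.03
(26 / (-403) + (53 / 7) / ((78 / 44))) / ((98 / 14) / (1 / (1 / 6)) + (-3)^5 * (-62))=71200 / 255026863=0.00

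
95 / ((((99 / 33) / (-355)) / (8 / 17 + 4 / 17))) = -134900 / 17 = -7935.29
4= 4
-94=-94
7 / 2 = 3.50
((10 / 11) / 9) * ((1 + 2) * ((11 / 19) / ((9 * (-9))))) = -10 / 4617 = -0.00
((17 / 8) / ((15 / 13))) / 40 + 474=2275421 / 4800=474.05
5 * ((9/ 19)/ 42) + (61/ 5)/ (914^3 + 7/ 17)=0.06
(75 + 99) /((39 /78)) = 348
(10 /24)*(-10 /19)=-25 /114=-0.22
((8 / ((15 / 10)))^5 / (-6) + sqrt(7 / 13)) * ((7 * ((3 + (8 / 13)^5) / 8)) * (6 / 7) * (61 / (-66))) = 1538.01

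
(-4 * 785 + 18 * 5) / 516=-1525 / 258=-5.91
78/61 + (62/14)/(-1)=-1345/427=-3.15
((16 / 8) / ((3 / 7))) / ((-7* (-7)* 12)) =1 / 126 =0.01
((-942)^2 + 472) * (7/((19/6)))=37289112/19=1962584.84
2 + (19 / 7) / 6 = 103 / 42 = 2.45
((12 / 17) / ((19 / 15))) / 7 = 180 / 2261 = 0.08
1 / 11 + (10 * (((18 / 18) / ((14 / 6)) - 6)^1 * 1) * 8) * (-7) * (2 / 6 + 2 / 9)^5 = 35769683 / 216513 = 165.21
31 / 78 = 0.40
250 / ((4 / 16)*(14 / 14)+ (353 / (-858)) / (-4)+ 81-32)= 858000 / 169379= 5.07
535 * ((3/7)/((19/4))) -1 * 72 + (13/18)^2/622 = -635999891/26803224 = -23.73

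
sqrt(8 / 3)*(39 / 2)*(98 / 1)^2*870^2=94500478800*sqrt(6)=231477953508.70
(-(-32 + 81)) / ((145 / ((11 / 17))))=-539 / 2465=-0.22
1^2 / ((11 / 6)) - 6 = -60 / 11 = -5.45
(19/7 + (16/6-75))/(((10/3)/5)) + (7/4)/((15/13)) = -43223/420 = -102.91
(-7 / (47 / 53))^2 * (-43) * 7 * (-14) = 580019174 / 2209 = 262570.93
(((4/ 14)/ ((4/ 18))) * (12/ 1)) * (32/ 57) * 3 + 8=4520/ 133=33.98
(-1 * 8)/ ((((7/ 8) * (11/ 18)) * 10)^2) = -41472/ 148225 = -0.28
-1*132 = -132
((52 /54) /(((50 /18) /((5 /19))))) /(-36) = -13 /5130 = -0.00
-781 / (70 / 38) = -14839 / 35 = -423.97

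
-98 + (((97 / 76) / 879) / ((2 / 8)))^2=-27334483889 / 278923401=-98.00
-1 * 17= -17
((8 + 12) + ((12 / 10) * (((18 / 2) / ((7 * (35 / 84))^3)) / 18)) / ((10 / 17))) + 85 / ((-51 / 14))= -10586558 / 3215625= -3.29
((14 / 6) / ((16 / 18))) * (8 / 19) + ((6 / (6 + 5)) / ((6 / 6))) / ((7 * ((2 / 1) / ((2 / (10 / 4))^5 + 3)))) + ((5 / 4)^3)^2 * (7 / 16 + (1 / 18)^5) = 102751996104031429 / 35384806195200000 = 2.90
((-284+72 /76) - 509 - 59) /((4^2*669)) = -0.08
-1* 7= -7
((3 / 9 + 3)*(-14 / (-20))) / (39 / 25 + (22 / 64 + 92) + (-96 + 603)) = 5600 / 1442169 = 0.00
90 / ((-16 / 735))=-33075 / 8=-4134.38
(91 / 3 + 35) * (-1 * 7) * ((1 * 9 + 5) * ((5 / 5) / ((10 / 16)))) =-153664 / 15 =-10244.27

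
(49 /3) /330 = 49 /990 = 0.05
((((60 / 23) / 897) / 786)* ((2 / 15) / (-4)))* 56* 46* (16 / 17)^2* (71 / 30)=-1017856 / 1528178535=-0.00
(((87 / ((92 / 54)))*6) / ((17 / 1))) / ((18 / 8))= 3132 / 391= 8.01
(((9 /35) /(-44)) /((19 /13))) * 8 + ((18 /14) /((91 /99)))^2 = 816041367 /424028605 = 1.92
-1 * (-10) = 10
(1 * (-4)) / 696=-1 / 174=-0.01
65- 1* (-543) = 608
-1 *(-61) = 61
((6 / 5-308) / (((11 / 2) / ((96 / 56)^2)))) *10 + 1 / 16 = -14136805 / 8624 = -1639.24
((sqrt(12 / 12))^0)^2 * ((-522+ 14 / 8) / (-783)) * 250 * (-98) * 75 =-318653125 / 261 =-1220893.20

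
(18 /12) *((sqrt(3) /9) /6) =0.05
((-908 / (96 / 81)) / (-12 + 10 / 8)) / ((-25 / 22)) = -67419 / 1075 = -62.72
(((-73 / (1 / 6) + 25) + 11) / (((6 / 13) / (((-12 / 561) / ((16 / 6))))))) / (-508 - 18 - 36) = -2613 / 210188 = -0.01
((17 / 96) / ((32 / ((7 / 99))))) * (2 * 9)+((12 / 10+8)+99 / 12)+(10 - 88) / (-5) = 33.06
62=62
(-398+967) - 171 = 398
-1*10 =-10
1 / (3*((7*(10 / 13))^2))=169 / 14700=0.01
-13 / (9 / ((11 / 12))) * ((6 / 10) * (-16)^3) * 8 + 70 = 1174606 / 45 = 26102.36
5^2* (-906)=-22650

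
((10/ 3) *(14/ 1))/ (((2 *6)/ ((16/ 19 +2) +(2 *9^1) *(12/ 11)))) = 18270/ 209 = 87.42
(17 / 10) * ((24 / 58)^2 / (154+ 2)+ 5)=929509 / 109330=8.50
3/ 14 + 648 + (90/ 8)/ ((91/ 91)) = 18465/ 28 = 659.46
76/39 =1.95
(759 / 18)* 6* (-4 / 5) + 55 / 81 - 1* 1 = -82102 / 405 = -202.72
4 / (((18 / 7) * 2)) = 7 / 9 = 0.78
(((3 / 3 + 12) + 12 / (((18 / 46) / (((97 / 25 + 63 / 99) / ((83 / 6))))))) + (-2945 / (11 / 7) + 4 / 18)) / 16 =-190106099 / 1643400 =-115.68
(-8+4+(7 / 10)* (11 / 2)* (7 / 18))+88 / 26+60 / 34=210559 / 79560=2.65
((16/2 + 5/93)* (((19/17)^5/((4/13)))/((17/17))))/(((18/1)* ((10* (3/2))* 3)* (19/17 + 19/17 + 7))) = 0.01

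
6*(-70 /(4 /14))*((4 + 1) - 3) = -2940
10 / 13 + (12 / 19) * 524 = 81934 / 247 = 331.72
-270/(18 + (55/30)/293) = -94932/6331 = -14.99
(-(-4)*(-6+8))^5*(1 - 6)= -163840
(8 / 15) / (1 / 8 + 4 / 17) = 1088 / 735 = 1.48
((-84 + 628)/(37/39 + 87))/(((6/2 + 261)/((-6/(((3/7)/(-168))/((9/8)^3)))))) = 483327/6160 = 78.46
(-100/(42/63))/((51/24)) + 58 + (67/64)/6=-81037/6528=-12.41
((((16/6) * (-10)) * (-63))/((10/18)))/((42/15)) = 1080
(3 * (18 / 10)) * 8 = 216 / 5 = 43.20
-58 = -58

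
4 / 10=2 / 5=0.40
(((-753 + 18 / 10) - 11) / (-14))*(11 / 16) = 41921 / 1120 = 37.43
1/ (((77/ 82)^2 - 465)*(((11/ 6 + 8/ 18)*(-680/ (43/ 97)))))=15867/ 25730427095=0.00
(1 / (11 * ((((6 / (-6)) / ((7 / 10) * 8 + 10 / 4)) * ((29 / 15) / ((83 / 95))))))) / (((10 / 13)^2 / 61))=-207922221 / 6061000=-34.30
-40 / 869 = -0.05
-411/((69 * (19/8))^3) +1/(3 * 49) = 246923303/36802972773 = 0.01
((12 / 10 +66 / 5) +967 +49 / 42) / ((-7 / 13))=-54743 / 30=-1824.77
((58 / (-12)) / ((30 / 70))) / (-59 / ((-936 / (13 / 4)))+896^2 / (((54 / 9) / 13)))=-3248 / 500957243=-0.00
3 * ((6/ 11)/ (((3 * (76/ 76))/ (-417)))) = -2502/ 11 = -227.45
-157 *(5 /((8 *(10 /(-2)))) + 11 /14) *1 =-103.73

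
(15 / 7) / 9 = 5 / 21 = 0.24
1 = 1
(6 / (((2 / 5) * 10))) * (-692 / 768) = -1.35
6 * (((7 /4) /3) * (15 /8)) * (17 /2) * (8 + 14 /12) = 32725 /64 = 511.33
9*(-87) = -783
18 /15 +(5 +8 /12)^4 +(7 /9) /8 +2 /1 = 3351523 /3240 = 1034.42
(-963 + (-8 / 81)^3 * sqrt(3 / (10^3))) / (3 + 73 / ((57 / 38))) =-2889 / 155 - 128 * sqrt(30) / 686444625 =-18.64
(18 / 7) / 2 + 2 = 23 / 7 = 3.29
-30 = -30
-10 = -10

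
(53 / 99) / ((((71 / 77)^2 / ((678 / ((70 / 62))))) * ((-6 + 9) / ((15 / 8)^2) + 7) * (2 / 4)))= 9223060 / 95779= 96.30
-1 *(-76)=76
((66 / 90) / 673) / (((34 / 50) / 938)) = 51590 / 34323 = 1.50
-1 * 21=-21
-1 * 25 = -25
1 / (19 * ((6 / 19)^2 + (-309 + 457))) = 19 / 53464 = 0.00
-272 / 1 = -272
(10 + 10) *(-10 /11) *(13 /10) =-260 /11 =-23.64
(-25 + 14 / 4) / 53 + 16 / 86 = -0.22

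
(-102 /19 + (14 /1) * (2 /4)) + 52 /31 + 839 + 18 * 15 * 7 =1609330 /589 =2732.31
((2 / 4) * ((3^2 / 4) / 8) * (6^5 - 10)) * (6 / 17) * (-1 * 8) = -3083.56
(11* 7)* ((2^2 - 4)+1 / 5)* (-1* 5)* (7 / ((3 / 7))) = -3773 / 3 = -1257.67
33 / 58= 0.57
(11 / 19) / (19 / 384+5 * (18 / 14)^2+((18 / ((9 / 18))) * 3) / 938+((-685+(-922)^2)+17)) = 13867392 / 20346066303499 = 0.00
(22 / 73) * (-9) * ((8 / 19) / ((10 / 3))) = -2376 / 6935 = -0.34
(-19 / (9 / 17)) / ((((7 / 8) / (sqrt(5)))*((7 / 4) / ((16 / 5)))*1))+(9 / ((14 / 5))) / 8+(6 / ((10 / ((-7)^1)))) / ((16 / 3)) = -165376*sqrt(5) / 2205-27 / 70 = -168.09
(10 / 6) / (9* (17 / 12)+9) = 20 / 261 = 0.08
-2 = -2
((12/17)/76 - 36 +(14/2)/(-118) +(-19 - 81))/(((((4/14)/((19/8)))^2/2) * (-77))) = 244.18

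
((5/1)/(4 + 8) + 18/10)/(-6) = -133/360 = -0.37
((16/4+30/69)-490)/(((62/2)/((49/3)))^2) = -26814368/198927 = -134.80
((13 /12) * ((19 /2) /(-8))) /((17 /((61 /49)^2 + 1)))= -756067 /3918432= -0.19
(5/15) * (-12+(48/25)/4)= -96/25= -3.84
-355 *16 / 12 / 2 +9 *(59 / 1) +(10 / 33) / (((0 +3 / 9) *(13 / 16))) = 126749 / 429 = 295.45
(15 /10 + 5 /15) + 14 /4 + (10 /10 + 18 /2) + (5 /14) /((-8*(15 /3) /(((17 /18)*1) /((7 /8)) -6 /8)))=432685 /28224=15.33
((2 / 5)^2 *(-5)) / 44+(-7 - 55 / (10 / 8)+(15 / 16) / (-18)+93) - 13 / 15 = 72271 / 1760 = 41.06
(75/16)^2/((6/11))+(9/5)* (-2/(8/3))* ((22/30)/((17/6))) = 8689593/217600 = 39.93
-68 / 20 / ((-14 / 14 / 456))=7752 / 5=1550.40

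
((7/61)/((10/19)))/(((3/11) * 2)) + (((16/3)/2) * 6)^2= 938423/3660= 256.40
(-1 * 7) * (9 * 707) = -44541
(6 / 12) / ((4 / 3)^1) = 0.38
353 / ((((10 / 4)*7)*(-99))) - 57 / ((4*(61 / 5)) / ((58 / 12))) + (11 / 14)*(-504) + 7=-667658483 / 1690920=-394.85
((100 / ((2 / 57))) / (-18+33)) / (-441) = -190 / 441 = -0.43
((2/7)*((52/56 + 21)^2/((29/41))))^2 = 14932111195681/395771236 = 37729.15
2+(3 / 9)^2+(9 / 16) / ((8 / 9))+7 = 11225 / 1152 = 9.74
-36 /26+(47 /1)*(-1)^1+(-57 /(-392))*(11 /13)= -245941 /5096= -48.26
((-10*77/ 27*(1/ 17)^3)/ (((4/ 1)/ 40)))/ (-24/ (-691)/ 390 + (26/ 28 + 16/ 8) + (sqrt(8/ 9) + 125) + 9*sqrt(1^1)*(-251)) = 6089191047940000*sqrt(2)/ 714605828522021837929233 + 6488250261546053000/ 238201942840673945976411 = 0.00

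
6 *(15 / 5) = 18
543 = 543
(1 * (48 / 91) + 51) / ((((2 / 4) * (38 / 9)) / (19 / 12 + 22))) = 3980961 / 6916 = 575.62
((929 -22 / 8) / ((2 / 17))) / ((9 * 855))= 221 / 216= 1.02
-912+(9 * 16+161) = -607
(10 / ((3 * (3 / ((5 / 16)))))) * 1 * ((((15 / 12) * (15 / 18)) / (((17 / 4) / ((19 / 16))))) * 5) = 59375 / 117504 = 0.51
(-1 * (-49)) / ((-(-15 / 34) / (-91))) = -151606 / 15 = -10107.07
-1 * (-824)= 824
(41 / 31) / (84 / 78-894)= -533 / 359848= -0.00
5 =5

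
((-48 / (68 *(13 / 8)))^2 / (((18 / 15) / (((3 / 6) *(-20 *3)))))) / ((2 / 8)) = -921600 / 48841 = -18.87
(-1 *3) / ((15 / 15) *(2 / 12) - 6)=18 / 35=0.51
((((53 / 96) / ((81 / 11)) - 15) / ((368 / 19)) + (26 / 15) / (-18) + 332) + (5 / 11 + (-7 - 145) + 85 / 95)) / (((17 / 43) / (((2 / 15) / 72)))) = 23207249700931 / 27451307980800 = 0.85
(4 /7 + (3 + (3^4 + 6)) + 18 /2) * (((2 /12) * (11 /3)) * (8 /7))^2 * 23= 31036016 /27783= 1117.09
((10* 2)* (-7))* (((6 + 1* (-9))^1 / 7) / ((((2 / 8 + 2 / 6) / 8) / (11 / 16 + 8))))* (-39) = -278794.29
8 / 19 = 0.42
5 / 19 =0.26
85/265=17/53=0.32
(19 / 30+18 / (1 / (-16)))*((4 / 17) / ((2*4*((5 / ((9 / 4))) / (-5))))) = 25863 / 1360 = 19.02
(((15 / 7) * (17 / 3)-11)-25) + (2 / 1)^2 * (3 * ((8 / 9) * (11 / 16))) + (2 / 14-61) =-1625 / 21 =-77.38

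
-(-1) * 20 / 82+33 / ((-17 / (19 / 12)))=-7889 / 2788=-2.83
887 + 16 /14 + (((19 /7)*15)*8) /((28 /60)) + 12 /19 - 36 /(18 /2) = 1473525 /931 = 1582.73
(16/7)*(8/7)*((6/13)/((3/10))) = 2560/637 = 4.02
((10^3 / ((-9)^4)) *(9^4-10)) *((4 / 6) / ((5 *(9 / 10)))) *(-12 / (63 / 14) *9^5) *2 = -419264000 / 9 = -46584888.89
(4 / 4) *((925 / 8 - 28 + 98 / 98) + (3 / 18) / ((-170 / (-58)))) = 180911 / 2040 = 88.68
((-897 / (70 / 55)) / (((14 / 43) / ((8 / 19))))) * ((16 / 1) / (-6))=2430.54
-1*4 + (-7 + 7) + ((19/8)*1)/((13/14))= -75/52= -1.44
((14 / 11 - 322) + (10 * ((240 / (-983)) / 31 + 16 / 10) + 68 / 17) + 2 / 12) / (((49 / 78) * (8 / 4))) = -239.28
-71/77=-0.92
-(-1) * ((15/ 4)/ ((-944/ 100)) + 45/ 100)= 249/ 4720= 0.05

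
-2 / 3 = -0.67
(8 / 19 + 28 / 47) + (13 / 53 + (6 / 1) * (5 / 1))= 1479603 / 47329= 31.26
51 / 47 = 1.09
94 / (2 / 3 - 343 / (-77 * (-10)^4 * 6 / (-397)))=62040000 / 420547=147.52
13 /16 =0.81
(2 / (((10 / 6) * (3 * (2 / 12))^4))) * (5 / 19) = 96 / 19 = 5.05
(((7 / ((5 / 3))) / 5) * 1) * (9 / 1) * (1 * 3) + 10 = 817 / 25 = 32.68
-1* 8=-8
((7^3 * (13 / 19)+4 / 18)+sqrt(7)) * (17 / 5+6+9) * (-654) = -805629464 / 285- 60168 * sqrt(7) / 5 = -2858607.96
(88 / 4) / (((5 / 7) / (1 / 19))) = 154 / 95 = 1.62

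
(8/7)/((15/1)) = 8/105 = 0.08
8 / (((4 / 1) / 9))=18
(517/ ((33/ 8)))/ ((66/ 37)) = 6956/ 99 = 70.26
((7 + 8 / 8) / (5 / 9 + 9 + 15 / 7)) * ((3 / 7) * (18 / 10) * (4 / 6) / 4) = 324 / 3685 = 0.09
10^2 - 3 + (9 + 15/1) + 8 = 129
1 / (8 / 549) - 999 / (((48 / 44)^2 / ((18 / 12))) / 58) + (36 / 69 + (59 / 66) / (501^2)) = -222399311793649 / 3048156144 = -72961.92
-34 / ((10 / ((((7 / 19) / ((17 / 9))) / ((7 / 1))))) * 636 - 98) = -51 / 342233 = -0.00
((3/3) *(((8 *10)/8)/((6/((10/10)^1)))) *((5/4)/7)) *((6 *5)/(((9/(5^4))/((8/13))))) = 312500/819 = 381.56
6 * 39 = 234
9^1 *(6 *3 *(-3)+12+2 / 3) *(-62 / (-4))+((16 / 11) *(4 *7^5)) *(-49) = -52770178 / 11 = -4797288.91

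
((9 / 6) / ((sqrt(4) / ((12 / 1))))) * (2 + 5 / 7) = 171 / 7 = 24.43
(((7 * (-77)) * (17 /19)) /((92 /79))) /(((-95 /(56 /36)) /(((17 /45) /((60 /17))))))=1464403171 /2017629000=0.73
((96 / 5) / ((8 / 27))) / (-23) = -324 / 115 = -2.82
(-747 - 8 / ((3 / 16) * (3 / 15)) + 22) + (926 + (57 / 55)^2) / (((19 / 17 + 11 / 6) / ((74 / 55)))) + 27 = -488.65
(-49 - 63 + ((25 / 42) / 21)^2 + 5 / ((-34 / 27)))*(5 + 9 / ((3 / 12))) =-62880328181 / 13224708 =-4754.76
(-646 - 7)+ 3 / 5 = -3262 / 5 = -652.40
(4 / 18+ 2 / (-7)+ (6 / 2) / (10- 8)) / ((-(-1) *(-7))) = -181 / 882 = -0.21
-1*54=-54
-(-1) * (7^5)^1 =16807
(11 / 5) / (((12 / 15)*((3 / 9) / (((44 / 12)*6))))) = 181.50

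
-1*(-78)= 78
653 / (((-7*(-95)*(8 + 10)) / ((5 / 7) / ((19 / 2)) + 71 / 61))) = 729401 / 10790290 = 0.07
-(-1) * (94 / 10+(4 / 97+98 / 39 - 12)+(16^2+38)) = 5560141 / 18915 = 293.95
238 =238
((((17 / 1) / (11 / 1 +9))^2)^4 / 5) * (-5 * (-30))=20927272323 / 2560000000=8.17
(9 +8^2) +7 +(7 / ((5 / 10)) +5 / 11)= 1039 / 11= 94.45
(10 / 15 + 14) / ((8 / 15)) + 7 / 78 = 1076 / 39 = 27.59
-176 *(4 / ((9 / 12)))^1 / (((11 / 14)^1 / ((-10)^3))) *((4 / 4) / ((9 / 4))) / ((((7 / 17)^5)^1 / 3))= 2907867136000 / 21609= 134567408.76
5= 5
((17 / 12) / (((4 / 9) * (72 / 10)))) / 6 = 0.07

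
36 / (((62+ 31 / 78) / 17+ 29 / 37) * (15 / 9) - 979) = -0.04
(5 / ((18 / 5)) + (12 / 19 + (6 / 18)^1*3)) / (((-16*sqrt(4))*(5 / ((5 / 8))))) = -1033 / 87552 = -0.01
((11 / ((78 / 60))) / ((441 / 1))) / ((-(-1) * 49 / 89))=9790 / 280917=0.03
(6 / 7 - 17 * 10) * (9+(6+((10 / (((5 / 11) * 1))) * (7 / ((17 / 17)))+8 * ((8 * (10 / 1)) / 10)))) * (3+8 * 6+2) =-14621216 / 7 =-2088745.14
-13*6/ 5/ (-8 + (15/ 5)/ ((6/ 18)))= -78/ 5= -15.60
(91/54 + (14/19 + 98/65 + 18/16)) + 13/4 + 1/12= 2237597/266760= 8.39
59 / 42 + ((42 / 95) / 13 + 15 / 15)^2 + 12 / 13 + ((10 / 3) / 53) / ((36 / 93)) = 18127484656 / 5092726275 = 3.56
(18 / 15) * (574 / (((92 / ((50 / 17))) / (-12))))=-103320 / 391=-264.25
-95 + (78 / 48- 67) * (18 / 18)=-160.38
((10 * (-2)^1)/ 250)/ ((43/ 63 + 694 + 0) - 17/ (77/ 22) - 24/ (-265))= -6678/ 57590735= -0.00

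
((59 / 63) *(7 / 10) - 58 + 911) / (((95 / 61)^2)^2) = 1063762118189 / 7330556250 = 145.11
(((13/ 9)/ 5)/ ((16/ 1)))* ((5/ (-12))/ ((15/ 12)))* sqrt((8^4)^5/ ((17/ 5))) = -872415232* sqrt(85)/ 2295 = -3504693.25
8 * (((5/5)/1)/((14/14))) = 8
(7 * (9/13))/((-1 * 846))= -7/1222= -0.01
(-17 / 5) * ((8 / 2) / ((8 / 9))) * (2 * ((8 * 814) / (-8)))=124542 / 5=24908.40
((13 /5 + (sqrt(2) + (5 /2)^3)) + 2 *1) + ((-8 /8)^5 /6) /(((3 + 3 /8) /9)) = 21.19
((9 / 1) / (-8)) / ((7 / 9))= -1.45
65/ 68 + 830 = 56505/ 68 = 830.96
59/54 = 1.09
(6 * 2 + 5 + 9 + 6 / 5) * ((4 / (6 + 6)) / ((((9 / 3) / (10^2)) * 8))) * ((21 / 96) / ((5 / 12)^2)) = 47.60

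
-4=-4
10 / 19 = 0.53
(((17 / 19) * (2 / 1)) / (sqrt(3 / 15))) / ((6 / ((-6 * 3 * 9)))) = -918 * sqrt(5) / 19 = -108.04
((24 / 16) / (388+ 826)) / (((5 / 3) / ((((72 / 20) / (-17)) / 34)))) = -81 / 17542300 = -0.00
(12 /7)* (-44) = -528 /7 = -75.43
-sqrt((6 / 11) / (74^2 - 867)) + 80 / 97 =80 / 97 - sqrt(2514) / 4609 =0.81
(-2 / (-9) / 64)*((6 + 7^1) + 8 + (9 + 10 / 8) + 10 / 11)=1415 / 12672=0.11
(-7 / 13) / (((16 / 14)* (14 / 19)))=-0.64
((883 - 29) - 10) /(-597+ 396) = -844 /201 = -4.20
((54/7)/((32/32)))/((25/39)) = 2106/175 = 12.03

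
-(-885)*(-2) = -1770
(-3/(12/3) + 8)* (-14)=-203/2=-101.50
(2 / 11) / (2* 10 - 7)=2 / 143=0.01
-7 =-7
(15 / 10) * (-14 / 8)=-21 / 8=-2.62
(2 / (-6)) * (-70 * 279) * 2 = 13020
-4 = -4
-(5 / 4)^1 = -5 / 4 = -1.25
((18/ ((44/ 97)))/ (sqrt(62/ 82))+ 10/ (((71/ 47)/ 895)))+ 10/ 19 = 873 * sqrt(1271)/ 682+ 7993060/ 1349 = 5970.81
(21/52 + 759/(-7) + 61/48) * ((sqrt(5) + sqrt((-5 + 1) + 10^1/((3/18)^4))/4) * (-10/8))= 2331505 * sqrt(5)/17472 + 2331505 * sqrt(3239)/34944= 4095.64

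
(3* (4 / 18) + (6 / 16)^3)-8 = -11183 / 1536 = -7.28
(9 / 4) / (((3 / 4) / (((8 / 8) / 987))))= 1 / 329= 0.00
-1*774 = -774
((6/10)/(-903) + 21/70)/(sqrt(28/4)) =901 * sqrt(7)/21070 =0.11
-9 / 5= -1.80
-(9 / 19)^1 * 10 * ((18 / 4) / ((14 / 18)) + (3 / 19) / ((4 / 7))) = -28.71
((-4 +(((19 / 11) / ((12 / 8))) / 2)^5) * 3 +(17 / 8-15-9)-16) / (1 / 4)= -5185198477 / 26090262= -198.74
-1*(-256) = 256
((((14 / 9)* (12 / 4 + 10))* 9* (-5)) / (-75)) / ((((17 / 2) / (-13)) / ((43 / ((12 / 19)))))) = -966511 / 765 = -1263.41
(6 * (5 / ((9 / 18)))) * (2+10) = 720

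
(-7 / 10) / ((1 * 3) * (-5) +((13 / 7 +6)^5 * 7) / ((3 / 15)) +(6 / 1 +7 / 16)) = -134456 / 201312105315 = -0.00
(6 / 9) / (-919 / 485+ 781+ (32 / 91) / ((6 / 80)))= 44135 / 51889109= 0.00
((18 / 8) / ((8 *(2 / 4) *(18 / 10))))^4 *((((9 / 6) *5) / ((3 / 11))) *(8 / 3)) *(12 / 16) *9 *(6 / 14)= 928125 / 458752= 2.02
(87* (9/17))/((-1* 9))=-87/17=-5.12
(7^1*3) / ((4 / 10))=105 / 2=52.50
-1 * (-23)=23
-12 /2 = -6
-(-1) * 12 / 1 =12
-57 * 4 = -228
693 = 693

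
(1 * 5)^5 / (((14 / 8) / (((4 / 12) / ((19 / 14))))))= 25000 / 57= 438.60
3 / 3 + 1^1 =2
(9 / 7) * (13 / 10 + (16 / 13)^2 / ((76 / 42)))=617607 / 224770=2.75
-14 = -14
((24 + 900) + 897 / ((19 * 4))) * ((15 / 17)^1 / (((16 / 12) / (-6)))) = -3715.69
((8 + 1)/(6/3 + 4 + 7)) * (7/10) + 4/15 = 293/390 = 0.75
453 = 453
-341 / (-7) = 341 / 7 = 48.71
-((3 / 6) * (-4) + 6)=-4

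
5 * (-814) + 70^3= 338930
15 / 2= 7.50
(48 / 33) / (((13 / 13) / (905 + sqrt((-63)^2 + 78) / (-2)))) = 14480 / 11 - 8 * sqrt(4047) / 11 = 1270.10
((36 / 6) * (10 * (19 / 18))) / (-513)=-10 / 81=-0.12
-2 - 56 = -58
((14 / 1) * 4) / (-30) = -28 / 15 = -1.87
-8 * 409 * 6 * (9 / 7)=-25241.14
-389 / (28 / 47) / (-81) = 18283 / 2268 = 8.06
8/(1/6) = 48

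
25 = 25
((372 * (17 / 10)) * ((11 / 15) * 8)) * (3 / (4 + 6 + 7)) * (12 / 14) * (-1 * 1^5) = -98208 / 175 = -561.19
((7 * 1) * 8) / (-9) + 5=-11 / 9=-1.22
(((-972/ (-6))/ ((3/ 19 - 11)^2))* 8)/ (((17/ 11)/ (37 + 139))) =226442304/ 180353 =1255.55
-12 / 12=-1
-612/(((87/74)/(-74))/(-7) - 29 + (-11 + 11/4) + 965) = -0.66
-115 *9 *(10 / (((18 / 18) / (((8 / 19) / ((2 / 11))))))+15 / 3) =-553725 / 19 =-29143.42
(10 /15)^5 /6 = 0.02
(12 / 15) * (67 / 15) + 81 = 6343 / 75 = 84.57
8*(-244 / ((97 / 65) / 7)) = -888160 / 97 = -9156.29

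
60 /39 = 20 /13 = 1.54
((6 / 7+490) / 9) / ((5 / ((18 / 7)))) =6872 / 245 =28.05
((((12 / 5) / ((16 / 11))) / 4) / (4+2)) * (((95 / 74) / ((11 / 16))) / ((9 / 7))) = 133 / 1332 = 0.10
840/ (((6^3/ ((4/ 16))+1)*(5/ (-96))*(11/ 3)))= -48384/ 9515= -5.09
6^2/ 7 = 36/ 7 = 5.14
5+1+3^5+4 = 253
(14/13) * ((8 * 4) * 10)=4480/13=344.62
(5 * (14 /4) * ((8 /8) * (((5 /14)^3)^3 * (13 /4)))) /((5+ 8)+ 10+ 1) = 126953125 /566702997504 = 0.00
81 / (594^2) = 1 / 4356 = 0.00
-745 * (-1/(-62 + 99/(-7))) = -5215/533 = -9.78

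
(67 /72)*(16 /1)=134 /9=14.89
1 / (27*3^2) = 0.00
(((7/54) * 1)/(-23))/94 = -7/116748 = -0.00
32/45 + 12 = 572/45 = 12.71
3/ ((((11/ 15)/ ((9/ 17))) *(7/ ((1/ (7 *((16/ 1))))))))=405/ 146608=0.00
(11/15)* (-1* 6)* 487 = -10714/5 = -2142.80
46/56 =23/28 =0.82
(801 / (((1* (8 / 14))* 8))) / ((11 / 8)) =5607 / 44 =127.43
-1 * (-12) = 12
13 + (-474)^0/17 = 13.06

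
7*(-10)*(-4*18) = 5040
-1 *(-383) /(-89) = -383 /89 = -4.30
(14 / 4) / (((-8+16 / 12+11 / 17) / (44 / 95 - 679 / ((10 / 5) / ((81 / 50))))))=372744057 / 1166600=319.51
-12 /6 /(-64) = 0.03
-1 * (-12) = 12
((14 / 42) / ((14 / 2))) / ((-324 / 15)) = -5 / 2268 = -0.00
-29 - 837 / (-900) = -2807 / 100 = -28.07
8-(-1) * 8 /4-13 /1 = -3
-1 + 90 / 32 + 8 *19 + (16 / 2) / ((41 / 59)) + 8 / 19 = 2065855 / 12464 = 165.75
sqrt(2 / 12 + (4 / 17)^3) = sqrt(540294) / 1734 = 0.42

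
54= 54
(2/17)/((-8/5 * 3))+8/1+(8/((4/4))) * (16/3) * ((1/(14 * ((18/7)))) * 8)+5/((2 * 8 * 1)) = 130499/7344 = 17.77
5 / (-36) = -5 / 36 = -0.14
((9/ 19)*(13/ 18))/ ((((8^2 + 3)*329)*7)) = 13/ 5863438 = 0.00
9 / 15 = 3 / 5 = 0.60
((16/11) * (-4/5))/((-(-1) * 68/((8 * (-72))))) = 9216/935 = 9.86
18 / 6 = 3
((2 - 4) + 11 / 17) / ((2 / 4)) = -2.71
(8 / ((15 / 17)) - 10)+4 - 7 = -59 / 15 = -3.93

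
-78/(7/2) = -156/7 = -22.29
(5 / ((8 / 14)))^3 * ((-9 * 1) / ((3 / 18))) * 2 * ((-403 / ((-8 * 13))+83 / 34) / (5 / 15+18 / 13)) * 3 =-116344785375 / 145792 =-798019.00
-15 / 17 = -0.88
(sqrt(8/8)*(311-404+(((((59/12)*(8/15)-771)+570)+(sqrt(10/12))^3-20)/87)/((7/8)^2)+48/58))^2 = 335286243737329/36800667225-585946336*sqrt(30)/1472026689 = 9108.69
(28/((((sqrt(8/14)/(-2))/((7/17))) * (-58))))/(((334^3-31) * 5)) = 98 * sqrt(7)/91845093945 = 0.00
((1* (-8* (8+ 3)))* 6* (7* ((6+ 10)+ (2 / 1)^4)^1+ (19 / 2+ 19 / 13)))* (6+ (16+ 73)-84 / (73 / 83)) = 59672712 / 949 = 62879.57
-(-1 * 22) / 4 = 11 / 2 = 5.50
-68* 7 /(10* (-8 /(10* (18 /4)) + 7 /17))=-203.43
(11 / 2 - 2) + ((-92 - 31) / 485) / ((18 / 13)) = 4826 / 1455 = 3.32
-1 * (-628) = 628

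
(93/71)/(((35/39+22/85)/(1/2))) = 308295/544286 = 0.57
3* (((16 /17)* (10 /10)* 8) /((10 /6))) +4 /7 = 8404 /595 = 14.12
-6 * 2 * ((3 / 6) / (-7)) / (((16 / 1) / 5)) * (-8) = -2.14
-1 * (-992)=992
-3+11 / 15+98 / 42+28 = 28.07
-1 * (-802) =802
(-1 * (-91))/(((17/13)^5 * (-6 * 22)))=-33787663/187421124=-0.18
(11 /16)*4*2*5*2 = 55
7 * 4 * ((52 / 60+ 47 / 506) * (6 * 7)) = 1427468 / 1265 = 1128.43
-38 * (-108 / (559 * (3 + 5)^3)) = 513 / 35776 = 0.01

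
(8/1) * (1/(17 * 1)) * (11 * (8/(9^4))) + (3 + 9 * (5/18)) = 1228315/223074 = 5.51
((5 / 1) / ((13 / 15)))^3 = 421875 / 2197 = 192.02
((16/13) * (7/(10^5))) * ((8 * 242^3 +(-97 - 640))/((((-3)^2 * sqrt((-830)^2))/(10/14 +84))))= 110.78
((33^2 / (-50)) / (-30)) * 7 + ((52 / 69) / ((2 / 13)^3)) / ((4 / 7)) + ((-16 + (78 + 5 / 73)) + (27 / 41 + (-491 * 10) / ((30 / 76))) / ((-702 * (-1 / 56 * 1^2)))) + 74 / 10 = -555.47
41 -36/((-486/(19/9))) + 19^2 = 97724/243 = 402.16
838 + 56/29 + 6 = 24532/29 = 845.93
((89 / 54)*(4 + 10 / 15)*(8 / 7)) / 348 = 178 / 7047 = 0.03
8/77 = 0.10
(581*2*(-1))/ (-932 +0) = 581/ 466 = 1.25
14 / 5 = 2.80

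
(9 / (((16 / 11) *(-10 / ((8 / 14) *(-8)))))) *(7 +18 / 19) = 14949 / 665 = 22.48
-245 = -245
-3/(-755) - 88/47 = -66299/35485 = -1.87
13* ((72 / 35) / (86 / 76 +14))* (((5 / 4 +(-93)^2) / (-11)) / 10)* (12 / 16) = -104.24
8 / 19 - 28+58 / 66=-16741 / 627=-26.70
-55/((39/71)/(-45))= 4505.77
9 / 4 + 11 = 53 / 4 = 13.25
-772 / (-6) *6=772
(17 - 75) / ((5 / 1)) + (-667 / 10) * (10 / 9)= -3857 / 45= -85.71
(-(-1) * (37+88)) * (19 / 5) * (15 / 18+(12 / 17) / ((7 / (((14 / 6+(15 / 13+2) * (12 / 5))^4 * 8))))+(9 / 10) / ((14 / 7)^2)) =67636621762818919 / 18353298600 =3685256.98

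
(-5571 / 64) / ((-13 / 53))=295263 / 832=354.88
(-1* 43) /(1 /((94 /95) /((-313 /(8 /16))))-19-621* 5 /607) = 1226747 /18737131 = 0.07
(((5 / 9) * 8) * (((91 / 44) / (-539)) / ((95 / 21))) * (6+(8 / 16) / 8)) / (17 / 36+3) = -3783 / 574750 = -0.01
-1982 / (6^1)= -991 / 3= -330.33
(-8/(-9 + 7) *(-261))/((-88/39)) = 10179/22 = 462.68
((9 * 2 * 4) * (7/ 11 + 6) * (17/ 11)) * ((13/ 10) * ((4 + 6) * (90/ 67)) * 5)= 64476.28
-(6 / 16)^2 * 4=-9 / 16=-0.56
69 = 69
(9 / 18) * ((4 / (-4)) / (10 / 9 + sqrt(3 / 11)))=-495 / 857 + 81 * sqrt(33) / 1714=-0.31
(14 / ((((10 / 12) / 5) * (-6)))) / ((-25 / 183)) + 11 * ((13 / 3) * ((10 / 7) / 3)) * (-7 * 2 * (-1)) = 94558 / 225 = 420.26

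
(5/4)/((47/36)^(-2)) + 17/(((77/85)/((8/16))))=11.51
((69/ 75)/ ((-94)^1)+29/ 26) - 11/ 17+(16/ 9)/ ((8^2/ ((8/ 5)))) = 1175509/ 2337075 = 0.50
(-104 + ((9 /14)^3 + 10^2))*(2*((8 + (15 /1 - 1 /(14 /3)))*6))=-9806379 /9604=-1021.07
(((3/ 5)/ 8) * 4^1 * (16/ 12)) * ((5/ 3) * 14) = 28/ 3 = 9.33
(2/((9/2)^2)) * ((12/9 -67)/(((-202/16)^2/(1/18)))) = -0.00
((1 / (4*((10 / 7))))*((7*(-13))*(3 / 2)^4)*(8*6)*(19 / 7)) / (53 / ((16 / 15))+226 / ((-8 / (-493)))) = -0.75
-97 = -97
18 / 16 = 9 / 8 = 1.12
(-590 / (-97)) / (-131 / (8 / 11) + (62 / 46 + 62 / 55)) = -5970800 / 174388249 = -0.03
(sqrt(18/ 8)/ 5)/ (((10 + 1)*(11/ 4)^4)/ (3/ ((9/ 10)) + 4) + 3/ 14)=1792/ 513715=0.00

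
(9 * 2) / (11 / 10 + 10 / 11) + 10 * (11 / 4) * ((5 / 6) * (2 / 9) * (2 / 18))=1023055 / 107406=9.53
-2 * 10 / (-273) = 20 / 273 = 0.07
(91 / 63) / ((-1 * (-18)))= 13 / 162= 0.08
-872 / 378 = -436 / 189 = -2.31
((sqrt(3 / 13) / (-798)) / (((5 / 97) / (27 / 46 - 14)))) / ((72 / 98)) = 418943 * sqrt(39) / 12270960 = 0.21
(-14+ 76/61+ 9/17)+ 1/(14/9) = -168145/14518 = -11.58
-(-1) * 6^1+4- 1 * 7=3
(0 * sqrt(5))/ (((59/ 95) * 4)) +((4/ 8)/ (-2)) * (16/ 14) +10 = 9.71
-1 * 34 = -34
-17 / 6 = -2.83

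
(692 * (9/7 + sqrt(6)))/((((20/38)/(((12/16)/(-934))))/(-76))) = 1686231/16345 + 187359 * sqrt(6)/2335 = 299.71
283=283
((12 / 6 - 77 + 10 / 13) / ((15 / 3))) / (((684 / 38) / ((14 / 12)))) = -1351 / 1404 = -0.96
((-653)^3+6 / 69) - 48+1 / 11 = -70446616580 / 253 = -278445124.82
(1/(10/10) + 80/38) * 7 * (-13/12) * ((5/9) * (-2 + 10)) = -53690/513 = -104.66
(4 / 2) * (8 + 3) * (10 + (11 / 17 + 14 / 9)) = 41074 / 153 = 268.46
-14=-14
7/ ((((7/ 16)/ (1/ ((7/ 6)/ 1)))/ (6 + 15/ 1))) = 288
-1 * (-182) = 182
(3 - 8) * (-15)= 75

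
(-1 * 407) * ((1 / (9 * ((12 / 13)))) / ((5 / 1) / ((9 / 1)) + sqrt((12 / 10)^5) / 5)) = -2066796875 / 15879228 + 17857125 * sqrt(30) / 1323269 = -56.24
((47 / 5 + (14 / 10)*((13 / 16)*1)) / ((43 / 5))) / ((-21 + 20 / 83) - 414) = -69969 / 24826480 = -0.00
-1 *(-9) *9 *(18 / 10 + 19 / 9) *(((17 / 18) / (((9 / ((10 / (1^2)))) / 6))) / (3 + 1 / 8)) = 47872 / 75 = 638.29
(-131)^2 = 17161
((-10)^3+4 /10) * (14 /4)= -17493 /5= -3498.60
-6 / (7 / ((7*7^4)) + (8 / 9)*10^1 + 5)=-64827 / 150067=-0.43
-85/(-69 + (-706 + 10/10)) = 85/774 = 0.11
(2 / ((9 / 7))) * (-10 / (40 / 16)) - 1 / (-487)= -27263 / 4383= -6.22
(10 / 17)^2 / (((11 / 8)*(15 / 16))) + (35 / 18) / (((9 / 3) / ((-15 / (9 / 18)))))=-19.18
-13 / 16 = -0.81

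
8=8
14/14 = 1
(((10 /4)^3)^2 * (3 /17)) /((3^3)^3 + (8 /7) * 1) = 328125 /149914432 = 0.00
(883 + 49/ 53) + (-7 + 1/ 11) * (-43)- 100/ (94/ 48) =30961804/ 27401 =1129.95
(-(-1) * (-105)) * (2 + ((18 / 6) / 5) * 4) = -462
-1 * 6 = -6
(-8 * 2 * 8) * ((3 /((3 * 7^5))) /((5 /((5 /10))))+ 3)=-32269504 /84035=-384.00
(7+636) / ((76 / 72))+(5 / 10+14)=23699 / 38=623.66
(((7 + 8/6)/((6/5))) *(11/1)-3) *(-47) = -62087/18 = -3449.28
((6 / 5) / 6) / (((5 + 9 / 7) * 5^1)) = 7 / 1100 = 0.01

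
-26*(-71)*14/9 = 25844/9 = 2871.56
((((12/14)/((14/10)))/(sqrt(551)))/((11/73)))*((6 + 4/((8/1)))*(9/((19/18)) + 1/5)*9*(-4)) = -353.45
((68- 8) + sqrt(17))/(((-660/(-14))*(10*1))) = 7*sqrt(17)/3300 + 7/55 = 0.14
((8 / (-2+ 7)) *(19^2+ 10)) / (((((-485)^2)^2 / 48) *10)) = 71232 / 1383270015625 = 0.00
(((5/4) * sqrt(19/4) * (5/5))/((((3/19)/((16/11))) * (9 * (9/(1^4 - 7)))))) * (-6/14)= 380 * sqrt(19)/2079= 0.80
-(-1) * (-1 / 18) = -1 / 18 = -0.06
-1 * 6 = -6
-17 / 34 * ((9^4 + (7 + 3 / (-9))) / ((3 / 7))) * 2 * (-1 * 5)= 689605 / 9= 76622.78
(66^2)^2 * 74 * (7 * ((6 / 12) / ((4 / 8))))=9828913248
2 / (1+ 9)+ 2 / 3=13 / 15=0.87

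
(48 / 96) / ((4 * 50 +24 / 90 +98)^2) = 225 / 40033352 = 0.00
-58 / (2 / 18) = -522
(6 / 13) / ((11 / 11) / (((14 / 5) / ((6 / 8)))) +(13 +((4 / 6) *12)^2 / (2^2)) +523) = 112 / 134017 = 0.00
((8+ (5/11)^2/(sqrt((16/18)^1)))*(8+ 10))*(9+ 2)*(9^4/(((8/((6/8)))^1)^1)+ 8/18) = 13295625*sqrt(2)/704+ 1950025/2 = 1001721.10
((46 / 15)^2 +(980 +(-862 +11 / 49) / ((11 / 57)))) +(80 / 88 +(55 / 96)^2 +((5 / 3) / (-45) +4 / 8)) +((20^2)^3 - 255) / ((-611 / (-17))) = 1777205.84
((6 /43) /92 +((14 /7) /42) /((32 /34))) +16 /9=1824239 /996912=1.83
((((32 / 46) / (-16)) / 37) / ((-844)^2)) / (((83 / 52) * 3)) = -13 / 37735821516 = -0.00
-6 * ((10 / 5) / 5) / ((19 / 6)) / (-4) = 18 / 95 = 0.19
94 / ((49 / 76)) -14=6458 / 49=131.80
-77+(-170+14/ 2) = -240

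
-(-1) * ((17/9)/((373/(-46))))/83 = -782/278631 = -0.00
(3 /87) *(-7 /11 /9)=-7 /2871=-0.00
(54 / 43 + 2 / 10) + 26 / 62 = 12498 / 6665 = 1.88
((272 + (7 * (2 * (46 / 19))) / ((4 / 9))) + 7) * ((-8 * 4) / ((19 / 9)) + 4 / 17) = -32535000 / 6137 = -5301.45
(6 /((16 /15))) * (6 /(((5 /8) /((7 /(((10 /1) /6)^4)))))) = 30618 /625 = 48.99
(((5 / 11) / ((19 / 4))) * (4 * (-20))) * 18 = -28800 / 209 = -137.80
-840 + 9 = -831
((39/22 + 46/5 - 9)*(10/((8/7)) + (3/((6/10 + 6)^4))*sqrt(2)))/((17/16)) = 217000*sqrt(2)/73922409 + 3038/187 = 16.25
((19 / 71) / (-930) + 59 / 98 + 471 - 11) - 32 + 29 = 740278372 / 1617735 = 457.60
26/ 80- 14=-547/ 40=-13.68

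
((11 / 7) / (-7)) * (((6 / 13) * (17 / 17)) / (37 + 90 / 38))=-57 / 21658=-0.00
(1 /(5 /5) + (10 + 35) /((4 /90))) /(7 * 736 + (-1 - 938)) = 2027 /8426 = 0.24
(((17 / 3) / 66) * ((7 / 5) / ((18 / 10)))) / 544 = 7 / 57024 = 0.00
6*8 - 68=-20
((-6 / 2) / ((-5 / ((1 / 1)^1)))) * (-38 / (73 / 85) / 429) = -0.06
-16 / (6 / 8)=-64 / 3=-21.33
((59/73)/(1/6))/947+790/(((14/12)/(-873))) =-286065458142/483917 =-591145.71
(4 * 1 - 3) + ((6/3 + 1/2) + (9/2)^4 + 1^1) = 6633/16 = 414.56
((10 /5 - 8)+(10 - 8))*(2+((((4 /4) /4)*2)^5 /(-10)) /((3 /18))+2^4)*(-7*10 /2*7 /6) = 46991 /16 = 2936.94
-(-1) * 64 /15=64 /15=4.27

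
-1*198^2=-39204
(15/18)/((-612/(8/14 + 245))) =-955/2856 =-0.33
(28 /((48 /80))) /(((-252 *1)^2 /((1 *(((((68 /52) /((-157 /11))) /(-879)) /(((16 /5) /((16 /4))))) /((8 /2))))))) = 4675 /195306261696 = 0.00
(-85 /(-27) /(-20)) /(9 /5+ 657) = -85 /355752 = -0.00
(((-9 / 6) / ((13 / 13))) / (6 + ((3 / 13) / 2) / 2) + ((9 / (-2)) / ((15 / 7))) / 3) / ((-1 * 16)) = 199 / 3360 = 0.06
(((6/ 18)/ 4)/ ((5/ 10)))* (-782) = -391/ 3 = -130.33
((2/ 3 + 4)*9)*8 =336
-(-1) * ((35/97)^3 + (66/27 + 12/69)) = 503543891/188923311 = 2.67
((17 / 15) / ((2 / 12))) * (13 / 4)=221 / 10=22.10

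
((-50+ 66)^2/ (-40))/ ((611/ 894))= -9.36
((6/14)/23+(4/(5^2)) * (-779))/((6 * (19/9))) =-1504803/152950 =-9.84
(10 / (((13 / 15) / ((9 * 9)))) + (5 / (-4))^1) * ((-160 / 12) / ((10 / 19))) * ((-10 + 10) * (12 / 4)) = 0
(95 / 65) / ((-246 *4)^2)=19 / 12587328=0.00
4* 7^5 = 67228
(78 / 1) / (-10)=-39 / 5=-7.80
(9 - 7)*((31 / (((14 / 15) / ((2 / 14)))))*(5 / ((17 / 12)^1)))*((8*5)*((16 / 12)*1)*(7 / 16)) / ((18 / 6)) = 31000 / 119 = 260.50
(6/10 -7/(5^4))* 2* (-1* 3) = -2208/625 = -3.53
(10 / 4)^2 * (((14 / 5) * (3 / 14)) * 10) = 75 / 2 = 37.50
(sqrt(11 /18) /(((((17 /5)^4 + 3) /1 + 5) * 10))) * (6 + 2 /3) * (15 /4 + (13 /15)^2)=101275 * sqrt(22) /28680804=0.02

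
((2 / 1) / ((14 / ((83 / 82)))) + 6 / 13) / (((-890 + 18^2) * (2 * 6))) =-4523 / 50681904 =-0.00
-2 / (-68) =1 / 34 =0.03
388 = 388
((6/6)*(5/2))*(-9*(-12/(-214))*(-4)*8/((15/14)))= 4032/107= 37.68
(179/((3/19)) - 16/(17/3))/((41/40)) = 2306920/2091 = 1103.26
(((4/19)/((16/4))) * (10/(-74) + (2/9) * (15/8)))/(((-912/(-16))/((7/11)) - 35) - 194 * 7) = -875/76970064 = -0.00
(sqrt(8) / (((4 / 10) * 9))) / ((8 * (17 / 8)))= 5 * sqrt(2) / 153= 0.05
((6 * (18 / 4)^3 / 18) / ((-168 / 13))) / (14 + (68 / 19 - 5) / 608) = -380133 / 2263814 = -0.17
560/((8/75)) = 5250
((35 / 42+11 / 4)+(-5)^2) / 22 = 343 / 264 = 1.30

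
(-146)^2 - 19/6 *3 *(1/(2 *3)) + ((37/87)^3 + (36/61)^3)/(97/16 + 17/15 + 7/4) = 21314.45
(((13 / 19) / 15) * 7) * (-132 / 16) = -1001 / 380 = -2.63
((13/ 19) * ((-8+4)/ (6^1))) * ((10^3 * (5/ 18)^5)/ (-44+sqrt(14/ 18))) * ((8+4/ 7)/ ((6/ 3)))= 25390625 * sqrt(7)/ 45594901863+1117187500/ 15198300621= 0.07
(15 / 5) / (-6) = -1 / 2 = -0.50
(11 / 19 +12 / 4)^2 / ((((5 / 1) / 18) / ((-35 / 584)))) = -72828 / 26353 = -2.76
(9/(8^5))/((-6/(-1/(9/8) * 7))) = 7/24576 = 0.00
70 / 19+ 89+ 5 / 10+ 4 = 3693 / 38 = 97.18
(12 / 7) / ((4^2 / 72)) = 7.71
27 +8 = 35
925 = 925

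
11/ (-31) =-11/ 31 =-0.35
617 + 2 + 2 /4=1239 /2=619.50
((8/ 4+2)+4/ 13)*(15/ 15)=56/ 13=4.31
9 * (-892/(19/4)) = -32112/19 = -1690.11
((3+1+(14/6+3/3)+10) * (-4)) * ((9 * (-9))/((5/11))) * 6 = 370656/5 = 74131.20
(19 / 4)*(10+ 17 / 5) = 1273 / 20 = 63.65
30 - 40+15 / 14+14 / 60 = -913 / 105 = -8.70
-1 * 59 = -59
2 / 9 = 0.22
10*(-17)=-170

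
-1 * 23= -23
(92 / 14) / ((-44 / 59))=-8.81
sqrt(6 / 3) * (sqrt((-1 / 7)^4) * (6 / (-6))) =-sqrt(2) / 49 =-0.03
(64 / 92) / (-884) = -4 / 5083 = -0.00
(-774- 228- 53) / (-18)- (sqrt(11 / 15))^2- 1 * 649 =-53201 / 90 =-591.12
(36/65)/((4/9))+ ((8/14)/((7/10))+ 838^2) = 2236653709/3185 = 702246.06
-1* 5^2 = -25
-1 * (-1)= 1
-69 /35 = -1.97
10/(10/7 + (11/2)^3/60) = 33600/14117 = 2.38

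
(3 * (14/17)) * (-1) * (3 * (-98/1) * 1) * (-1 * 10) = -123480/17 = -7263.53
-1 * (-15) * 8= 120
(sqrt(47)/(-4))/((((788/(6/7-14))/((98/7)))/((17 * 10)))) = 1955 * sqrt(47)/197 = 68.03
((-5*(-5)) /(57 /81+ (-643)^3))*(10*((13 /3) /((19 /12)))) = -35100 /13637987333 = -0.00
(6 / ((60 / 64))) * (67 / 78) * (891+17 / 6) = 2874568 / 585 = 4913.79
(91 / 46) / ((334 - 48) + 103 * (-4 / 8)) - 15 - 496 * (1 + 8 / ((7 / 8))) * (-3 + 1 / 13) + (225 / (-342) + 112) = 78876214709 / 5328778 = 14801.93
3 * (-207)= -621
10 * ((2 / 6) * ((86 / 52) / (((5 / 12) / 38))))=6536 / 13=502.77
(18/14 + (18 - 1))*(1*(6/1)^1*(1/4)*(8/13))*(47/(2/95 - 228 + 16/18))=-30862080/8834371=-3.49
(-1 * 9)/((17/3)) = -27/17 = -1.59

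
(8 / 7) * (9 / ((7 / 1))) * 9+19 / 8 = 6115 / 392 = 15.60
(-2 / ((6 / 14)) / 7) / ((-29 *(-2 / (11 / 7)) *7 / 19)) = -209 / 4263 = -0.05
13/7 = 1.86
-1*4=-4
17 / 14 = 1.21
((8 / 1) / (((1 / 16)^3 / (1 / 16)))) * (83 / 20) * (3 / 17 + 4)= 3017216 / 85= 35496.66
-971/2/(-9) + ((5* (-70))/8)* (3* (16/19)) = -19351/342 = -56.58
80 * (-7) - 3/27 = -5041/9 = -560.11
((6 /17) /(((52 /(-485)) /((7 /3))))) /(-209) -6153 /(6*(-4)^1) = 94747219 /369512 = 256.41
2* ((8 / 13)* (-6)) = -96 / 13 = -7.38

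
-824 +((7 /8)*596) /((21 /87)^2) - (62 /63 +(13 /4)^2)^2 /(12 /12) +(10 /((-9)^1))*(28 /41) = 332959029127 /41658624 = 7992.56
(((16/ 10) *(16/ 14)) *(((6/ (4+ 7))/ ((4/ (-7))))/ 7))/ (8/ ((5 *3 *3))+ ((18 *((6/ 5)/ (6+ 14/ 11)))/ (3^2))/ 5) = -86400/ 84469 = -1.02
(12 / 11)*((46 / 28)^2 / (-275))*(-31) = 49197 / 148225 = 0.33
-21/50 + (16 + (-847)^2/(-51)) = -14051.26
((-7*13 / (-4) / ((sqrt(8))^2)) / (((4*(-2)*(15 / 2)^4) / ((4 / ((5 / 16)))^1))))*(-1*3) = 364 / 84375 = 0.00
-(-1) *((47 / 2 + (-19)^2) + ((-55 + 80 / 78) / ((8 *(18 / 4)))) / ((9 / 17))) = 4822757 / 12636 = 381.67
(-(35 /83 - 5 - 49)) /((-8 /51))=-226797 /664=-341.56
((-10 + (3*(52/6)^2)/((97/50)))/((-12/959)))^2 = 219388086180025/3048516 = 71965535.42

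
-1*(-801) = 801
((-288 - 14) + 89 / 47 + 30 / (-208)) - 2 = -1477401 / 4888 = -302.25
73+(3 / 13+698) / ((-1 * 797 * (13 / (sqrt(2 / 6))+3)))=125563675 / 1719926 - 9077 * sqrt(3) / 396906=72.97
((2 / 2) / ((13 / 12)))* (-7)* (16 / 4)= -336 / 13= -25.85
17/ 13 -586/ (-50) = 4234/ 325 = 13.03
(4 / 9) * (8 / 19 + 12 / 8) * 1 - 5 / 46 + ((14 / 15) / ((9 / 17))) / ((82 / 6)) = 156613 / 179170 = 0.87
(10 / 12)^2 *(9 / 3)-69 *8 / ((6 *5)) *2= -2083 / 60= -34.72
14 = 14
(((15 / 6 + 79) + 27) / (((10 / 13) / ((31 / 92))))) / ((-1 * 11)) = -87451 / 20240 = -4.32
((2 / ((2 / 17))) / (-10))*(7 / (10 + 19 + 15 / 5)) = -119 / 320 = -0.37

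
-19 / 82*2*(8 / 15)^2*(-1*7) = 8512 / 9225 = 0.92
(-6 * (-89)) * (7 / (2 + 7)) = 415.33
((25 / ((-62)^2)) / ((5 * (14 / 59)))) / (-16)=-295 / 861056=-0.00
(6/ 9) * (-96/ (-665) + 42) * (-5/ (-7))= 18684/ 931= 20.07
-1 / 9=-0.11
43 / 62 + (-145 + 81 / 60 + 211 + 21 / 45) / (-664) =730421 / 1235040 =0.59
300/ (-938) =-150/ 469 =-0.32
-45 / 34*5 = -225 / 34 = -6.62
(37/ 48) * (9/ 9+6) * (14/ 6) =1813/ 144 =12.59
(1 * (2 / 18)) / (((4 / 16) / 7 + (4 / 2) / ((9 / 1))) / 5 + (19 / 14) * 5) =28 / 1723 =0.02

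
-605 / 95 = -121 / 19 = -6.37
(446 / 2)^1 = 223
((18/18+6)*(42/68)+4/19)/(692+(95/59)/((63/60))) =3629031/555100048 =0.01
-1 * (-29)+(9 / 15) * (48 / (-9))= 129 / 5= 25.80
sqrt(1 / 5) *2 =2 *sqrt(5) / 5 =0.89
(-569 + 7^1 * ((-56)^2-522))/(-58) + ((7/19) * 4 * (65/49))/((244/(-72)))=-144106817/470554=-306.25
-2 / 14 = -1 / 7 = -0.14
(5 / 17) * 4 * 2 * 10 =400 / 17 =23.53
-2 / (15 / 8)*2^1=-32 / 15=-2.13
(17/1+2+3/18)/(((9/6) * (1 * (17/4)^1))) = 460/153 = 3.01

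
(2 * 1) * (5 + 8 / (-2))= 2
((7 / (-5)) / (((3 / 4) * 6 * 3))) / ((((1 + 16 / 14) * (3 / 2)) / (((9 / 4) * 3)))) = -49 / 225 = -0.22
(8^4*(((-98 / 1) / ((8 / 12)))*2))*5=-6021120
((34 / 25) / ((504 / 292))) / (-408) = -73 / 37800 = -0.00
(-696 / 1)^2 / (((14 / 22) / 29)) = 22075529.14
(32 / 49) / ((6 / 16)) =256 / 147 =1.74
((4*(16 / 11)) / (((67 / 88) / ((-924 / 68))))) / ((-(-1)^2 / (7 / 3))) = 242.29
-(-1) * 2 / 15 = 2 / 15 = 0.13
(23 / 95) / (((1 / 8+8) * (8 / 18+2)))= 828 / 67925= 0.01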